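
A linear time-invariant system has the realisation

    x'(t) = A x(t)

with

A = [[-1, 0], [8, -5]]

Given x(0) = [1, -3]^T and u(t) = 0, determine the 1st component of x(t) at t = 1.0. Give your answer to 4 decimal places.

0.3679

det(sI - A) = s^2 - (tr A)s + det A, with tr A = (-1) + (-5) = -6 and det A = (-1)·(-5) - 0·8 = 5 - 0 = 5.
So p(s) = det(sI - A) = s^2 + 6s + 5.
Factor s^2 + 6s + 5: two numbers with sum -6 and product 5 are -1 and -5, so s^2 + 6s + 5 = (s + 1)(s + 5).
Hence p(s) = (s + 1) (s + 5), with roots -5, -1.
The eigenvalues -5, -1 are distinct and real, so A is diagonalisable and x(t) = e^{At} x(0) = V diag(e^{λ_i t}) V^{-1} x(0), where the columns of V are the eigenvectors.
λ = -5: A - (-5)I = [[4, 0], [8, 0]]. Row 1 gives 4·v1 + 0·v2 = 0, so take v_1 = [0, 1]^T.
λ = -1: A - (-1)I = [[0, 0], [8, -4]]. Row 2 gives 8·v1 + (-4)·v2 = 0, so take v_2 = [-1, -2]^T.
V = [v_1 v_2] = [[0, -1], [1, -2]] has det V = 1, so V^{-1} = adj(V)/det V = [[-2, 1], [-1, 0]].
Modal coordinates z(0) = V^{-1} x(0): (-2)·1 + 1·(-3) = -5; (-1)·1 + 0·(-3) = -1; so z(0) = [-5, -1]^T.
x_1(t) = Σ_i (v_i)_1 · z_i(0) · e^{λ_i t} (row 1 of V times the modal terms).
x_1(1.0) = 0·(-5)·e^{-5·1.0} + (-1)·(-1)·e^{-1·1.0} = 0·0.006738 + 1·0.367879 = 0.3679.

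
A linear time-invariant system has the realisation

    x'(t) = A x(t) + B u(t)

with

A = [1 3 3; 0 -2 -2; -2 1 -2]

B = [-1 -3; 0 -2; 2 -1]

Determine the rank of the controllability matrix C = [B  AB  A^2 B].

AB = [[5, -12], [-4, 6], [-2, 6]]
A^2B = [[-13, 24], [12, -24], [-10, 18]]
Controllability matrix C = [B  AB  A^2B] = [[-1, -3, 5, -12, -13, 24], [0, -2, -4, 6, 12, -24], [2, -1, -2, 6, -10, 18]]
Take the 3×3 submatrix of C formed by columns 1, 2, 3: [[-1, -3, 5], [0, -2, -4], [2, -1, -2]]. Its determinant is (-1)·((-2)·(-2) - (-4)·(-1)) - (-3)·(0·(-2) - (-4)·2) + 5·(0·(-1) - (-2)·2) = (-1)·0 - (-3)·8 + 5·4 = 44 ≠ 0.
So rank(C) ≥ 3; since C has 3 rows, rank(C) = 3.
rank(C) = 3 = n, so the pair (A, B) is completely controllable.

3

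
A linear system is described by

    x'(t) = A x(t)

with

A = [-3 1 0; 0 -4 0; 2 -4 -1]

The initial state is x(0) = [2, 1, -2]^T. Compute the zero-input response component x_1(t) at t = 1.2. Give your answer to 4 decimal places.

0.0737

det(sI - A) = s^3 - (tr A)s^2 + (M11 + M22 + M33)s - det A, where Mii is the 2×2 principal minor of A obtained by deleting row i and column i.
tr A = (-3) + (-4) + (-1) = -8; M11 = (-4)·(-1) - 0·(-4) = 4 - 0 = 4; M22 = (-3)·(-1) - 0·2 = 3 - 0 = 3; M33 = (-3)·(-4) - 1·0 = 12 - 0 = 12; sum of minors = 19.
det A = (-3)·((-4)·(-1) - 0·(-4)) - 1·(0·(-1) - 0·2) + 0·(0·(-4) - (-4)·2) = (-3)·4 - 1·0 + 0·8 = -12.
So p(s) = det(sI - A) = s^3 + 8s^2 + 19s + 12.
Rational-root test: any integer root divides 12. Testing small divisors, s = -1 works: p(-1) = -1 + 8 + (-19) + 12 = 0, so (s + 1) is a factor.
Dividing, p(s) = (s + 1)(s^2 + 7s + 12).
Factor s^2 + 7s + 12: two numbers with sum -7 and product 12 are -3 and -4, so s^2 + 7s + 12 = (s + 3)(s + 4).
Hence p(s) = (s + 1) (s + 3) (s + 4), with roots -4, -3, -1.
The eigenvalues -4, -3, -1 are distinct and real, so A is diagonalisable and x(t) = e^{At} x(0) = V diag(e^{λ_i t}) V^{-1} x(0), where the columns of V are the eigenvectors.
λ = -4: A - (-4)I = [[1, 1, 0], [0, 0, 0], [2, -4, 3]]. v must be orthogonal to every row; (row 1) × (row 3) = [3, -3, -6], so take v_1 = [1, -1, -2]^T.
λ = -3: A - (-3)I = [[0, 1, 0], [0, -1, 0], [2, -4, 2]]. v must be orthogonal to every row; (row 1) × (row 3) = [2, 0, -2], so take v_2 = [1, 0, -1]^T.
λ = -1: A - (-1)I = [[-2, 1, 0], [0, -3, 0], [2, -4, 0]]. v must be orthogonal to every row; (row 1) × (row 2) = [0, 0, 6], so take v_3 = [0, 0, 1]^T.
V = [v_1 v_2 v_3] = [[1, 1, 0], [-1, 0, 0], [-2, -1, 1]] has det V = 1, so V^{-1} = adj(V)/det V = [[0, -1, 0], [1, 1, 0], [1, -1, 1]].
Modal coordinates z(0) = V^{-1} x(0): 0·2 + (-1)·1 + 0·(-2) = -1; 1·2 + 1·1 + 0·(-2) = 3; 1·2 + (-1)·1 + 1·(-2) = -1; so z(0) = [-1, 3, -1]^T.
x_1(t) = Σ_i (v_i)_1 · z_i(0) · e^{λ_i t} (row 1 of V times the modal terms).
x_1(1.2) = 1·(-1)·e^{-4·1.2} + 1·3·e^{-3·1.2} + 0·(-1)·e^{-1·1.2} = (-1)·0.008230 + 3·0.027324 + 0·0.301194 = 0.0737.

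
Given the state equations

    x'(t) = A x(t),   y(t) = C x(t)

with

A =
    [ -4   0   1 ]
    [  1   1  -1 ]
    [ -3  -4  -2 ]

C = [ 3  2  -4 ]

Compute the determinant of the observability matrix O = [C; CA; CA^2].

CA = [[2, 18, 9]]
CA^2 = [[-17, -18, -34]]
Observability matrix O = [C; CA; CA^2] = [[3, 2, -4], [2, 18, 9], [-17, -18, -34]]
Expanding along the first row, det(O) = 3·(18·(-34) - 9·(-18)) - 2·(2·(-34) - 9·(-17)) + (-4)·(2·(-18) - 18·(-17)) = 3·(-450) - 2·85 + (-4)·270 = -2600
Since det(O) ≠ 0, rank(O) = 3 and the system is completely observable.

-2600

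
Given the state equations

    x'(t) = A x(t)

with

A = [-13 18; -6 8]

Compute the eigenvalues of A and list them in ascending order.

-4, -1

det(sI - A) = s^2 - (tr A)s + det A, with tr A = (-13) + 8 = -5 and det A = (-13)·8 - 18·(-6) = -104 - (-108) = 4.
So p(s) = det(sI - A) = s^2 + 5s + 4.
Factor s^2 + 5s + 4: two numbers with sum -5 and product 4 are -1 and -4, so s^2 + 5s + 4 = (s + 1)(s + 4).
Hence p(s) = (s + 1) (s + 4), with roots -4, -1.
All eigenvalues have negative real part, so the system is asymptotically stable.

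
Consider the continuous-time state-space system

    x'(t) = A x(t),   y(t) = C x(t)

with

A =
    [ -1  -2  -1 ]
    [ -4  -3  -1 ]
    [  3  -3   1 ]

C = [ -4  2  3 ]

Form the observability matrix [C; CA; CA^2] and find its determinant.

1164

CA = [[5, -7, 5]]
CA^2 = [[38, -4, 7]]
Observability matrix O = [C; CA; CA^2] = [[-4, 2, 3], [5, -7, 5], [38, -4, 7]]
Expanding along the first row, det(O) = (-4)·((-7)·7 - 5·(-4)) - 2·(5·7 - 5·38) + 3·(5·(-4) - (-7)·38) = (-4)·(-29) - 2·(-155) + 3·246 = 1164
Since det(O) ≠ 0, rank(O) = 3 and the system is completely observable.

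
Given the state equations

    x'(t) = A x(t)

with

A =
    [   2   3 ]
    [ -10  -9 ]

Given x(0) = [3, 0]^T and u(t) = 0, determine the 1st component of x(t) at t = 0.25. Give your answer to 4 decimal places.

2.9844

det(sI - A) = s^2 - (tr A)s + det A, with tr A = 2 + (-9) = -7 and det A = 2·(-9) - 3·(-10) = -18 - (-30) = 12.
So p(s) = det(sI - A) = s^2 + 7s + 12.
Factor s^2 + 7s + 12: two numbers with sum -7 and product 12 are -3 and -4, so s^2 + 7s + 12 = (s + 3)(s + 4).
Hence p(s) = (s + 3) (s + 4), with roots -4, -3.
The eigenvalues -4, -3 are distinct and real, so A is diagonalisable and x(t) = e^{At} x(0) = V diag(e^{λ_i t}) V^{-1} x(0), where the columns of V are the eigenvectors.
λ = -4: A - (-4)I = [[6, 3], [-10, -5]]. Row 1 gives 6·v1 + 3·v2 = 0, so take v_1 = [-1, 2]^T.
λ = -3: A - (-3)I = [[5, 3], [-10, -6]]. Row 1 gives 5·v1 + 3·v2 = 0, so take v_2 = [3, -5]^T.
V = [v_1 v_2] = [[-1, 3], [2, -5]] has det V = -1, so V^{-1} = adj(V)/det V = [[5, 3], [2, 1]].
Modal coordinates z(0) = V^{-1} x(0): 5·3 + 3·0 = 15; 2·3 + 1·0 = 6; so z(0) = [15, 6]^T.
x_1(t) = Σ_i (v_i)_1 · z_i(0) · e^{λ_i t} (row 1 of V times the modal terms).
x_1(0.25) = (-1)·15·e^{-4·0.25} + 3·6·e^{-3·0.25} = (-15)·0.367879 + 18·0.472367 = 2.9844.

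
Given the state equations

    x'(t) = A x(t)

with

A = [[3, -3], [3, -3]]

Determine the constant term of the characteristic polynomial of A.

0

For a 2×2 matrix, det(sI - A) = s^2 - (tr A)s + det A.
tr A = 0, det A = 0.
So p(s) = s^2.
The constant term is 0.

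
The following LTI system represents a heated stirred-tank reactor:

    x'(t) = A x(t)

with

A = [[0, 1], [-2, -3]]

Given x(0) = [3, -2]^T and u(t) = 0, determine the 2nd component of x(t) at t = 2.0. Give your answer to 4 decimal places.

-0.5047

det(sI - A) = s^2 - (tr A)s + det A, with tr A = 0 + (-3) = -3 and det A = 0·(-3) - 1·(-2) = 0 - (-2) = 2.
So p(s) = det(sI - A) = s^2 + 3s + 2.
Factor s^2 + 3s + 2: two numbers with sum -3 and product 2 are -1 and -2, so s^2 + 3s + 2 = (s + 1)(s + 2).
Hence p(s) = (s + 1) (s + 2), with roots -2, -1.
The eigenvalues -2, -1 are distinct and real, so A is diagonalisable and x(t) = e^{At} x(0) = V diag(e^{λ_i t}) V^{-1} x(0), where the columns of V are the eigenvectors.
λ = -2: A - (-2)I = [[2, 1], [-2, -1]]. Row 1 gives 2·v1 + 1·v2 = 0, so take v_1 = [-1, 2]^T.
λ = -1: A - (-1)I = [[1, 1], [-2, -2]]. Row 1 gives 1·v1 + 1·v2 = 0, so take v_2 = [-1, 1]^T.
V = [v_1 v_2] = [[-1, -1], [2, 1]] has det V = 1, so V^{-1} = adj(V)/det V = [[1, 1], [-2, -1]].
Modal coordinates z(0) = V^{-1} x(0): 1·3 + 1·(-2) = 1; (-2)·3 + (-1)·(-2) = -4; so z(0) = [1, -4]^T.
x_2(t) = Σ_i (v_i)_2 · z_i(0) · e^{λ_i t} (row 2 of V times the modal terms).
x_2(2.0) = 2·1·e^{-2·2.0} + 1·(-4)·e^{-1·2.0} = 2·0.018316 + (-4)·0.135335 = -0.5047.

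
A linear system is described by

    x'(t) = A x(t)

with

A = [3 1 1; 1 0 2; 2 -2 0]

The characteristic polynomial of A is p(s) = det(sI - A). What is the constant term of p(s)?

-14

Expand det(sI - A) for the 3×3 matrix.
p(s) = s^3 - 3s^2 + s - 14.
(Check: constant term = det(-A) = (-1)^3 det A = -14; coefficient of s^2 = -tr A = -3.)
The constant term is -14.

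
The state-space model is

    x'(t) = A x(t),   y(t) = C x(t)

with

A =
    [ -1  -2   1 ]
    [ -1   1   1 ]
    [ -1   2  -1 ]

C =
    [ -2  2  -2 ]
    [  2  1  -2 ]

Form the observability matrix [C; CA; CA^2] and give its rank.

CA = [[2, 2, 2], [-1, -7, 5]]
CA^2 = [[-6, 2, 2], [3, 5, -13]]
Observability matrix O = [C; CA; CA^2] = [[-2, 2, -2], [2, 1, -2], [2, 2, 2], [-1, -7, 5], [-6, 2, 2], [3, 5, -13]]
Take the 3×3 submatrix of O formed by rows 1, 2, 3: [[-2, 2, -2], [2, 1, -2], [2, 2, 2]]. Its determinant is (-2)·(1·2 - (-2)·2) - 2·(2·2 - (-2)·2) + (-2)·(2·2 - 1·2) = (-2)·6 - 2·8 + (-2)·2 = -32 ≠ 0.
So rank(O) ≥ 3; since O has 3 columns, rank(O) = 3.
rank(O) = 3 = n, so the pair (A, C) is completely observable.

3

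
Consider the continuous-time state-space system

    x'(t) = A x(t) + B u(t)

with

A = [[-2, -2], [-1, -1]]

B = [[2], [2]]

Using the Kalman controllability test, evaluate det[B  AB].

8

AB = [[-8], [-4]]
Controllability matrix C = [B  AB] = [[2, -8], [2, -4]]
det(C) = 2·(-4) - (-8)·2 = -8 - (-16) = 8
Since det(C) ≠ 0, rank(C) = 2 and the system is completely controllable.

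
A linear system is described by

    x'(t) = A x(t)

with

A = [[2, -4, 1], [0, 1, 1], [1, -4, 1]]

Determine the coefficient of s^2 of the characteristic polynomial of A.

-4

Expand det(sI - A) for the 3×3 matrix.
p(s) = s^3 - 4s^2 + 8s - 5.
(Check: constant term = det(-A) = (-1)^3 det A = -5; coefficient of s^2 = -tr A = -4.)
The coefficient of s^2 is -4.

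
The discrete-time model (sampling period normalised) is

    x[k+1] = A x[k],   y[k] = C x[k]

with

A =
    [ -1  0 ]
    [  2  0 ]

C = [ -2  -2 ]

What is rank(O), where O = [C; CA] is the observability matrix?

2

CA = [[-2, 0]]
Observability matrix O = [C; CA] = [[-2, -2], [-2, 0]]
det(O) = (-2)·0 - (-2)·(-2) = 0 - 4 = -4 ≠ 0, so rank(O) = 2.
rank(O) = 2 = n, so the pair (A, C) is completely observable.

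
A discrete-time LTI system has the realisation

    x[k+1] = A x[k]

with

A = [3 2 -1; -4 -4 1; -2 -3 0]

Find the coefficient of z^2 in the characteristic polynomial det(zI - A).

Expand det(zI - A) for the 3×3 matrix.
p(z) = z^3 + z^2 - 3z - 1.
(Check: constant term = det(-A) = (-1)^3 det A = -1; coefficient of z^2 = -tr A = 1.)
The coefficient of z^2 is 1.

1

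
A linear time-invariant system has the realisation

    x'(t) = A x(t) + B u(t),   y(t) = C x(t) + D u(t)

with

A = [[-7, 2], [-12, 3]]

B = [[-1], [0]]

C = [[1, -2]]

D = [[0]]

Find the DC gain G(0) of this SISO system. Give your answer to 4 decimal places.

G(0) = C(-A)^{-1}B + D = -C A^{-1} B + D.
det A = 3, so A^{-1} = (1/3)·adj(A) = [[1, -2/3], [4, -7/3]]
A^{-1} B = [-1, -4]^T
C A^{-1} B = 7
G(0) = D - C A^{-1} B = 0 - (7) = -7

-7.0000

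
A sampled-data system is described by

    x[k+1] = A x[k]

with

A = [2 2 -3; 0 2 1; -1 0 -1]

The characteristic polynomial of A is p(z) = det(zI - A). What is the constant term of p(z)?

Expand det(zI - A) for the 3×3 matrix.
p(z) = z^3 - 3z^2 - 3z + 12.
(Check: constant term = det(-A) = (-1)^3 det A = 12; coefficient of z^2 = -tr A = -3.)
The constant term is 12.

12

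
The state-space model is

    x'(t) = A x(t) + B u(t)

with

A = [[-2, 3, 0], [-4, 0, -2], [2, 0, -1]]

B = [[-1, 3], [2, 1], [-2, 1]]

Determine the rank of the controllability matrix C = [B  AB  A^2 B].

3

AB = [[8, -3], [8, -14], [0, 5]]
A^2B = [[8, -36], [-32, 2], [16, -11]]
Controllability matrix C = [B  AB  A^2B] = [[-1, 3, 8, -3, 8, -36], [2, 1, 8, -14, -32, 2], [-2, 1, 0, 5, 16, -11]]
Take the 3×3 submatrix of C formed by columns 1, 2, 3: [[-1, 3, 8], [2, 1, 8], [-2, 1, 0]]. Its determinant is (-1)·(1·0 - 8·1) - 3·(2·0 - 8·(-2)) + 8·(2·1 - 1·(-2)) = (-1)·(-8) - 3·16 + 8·4 = -8 ≠ 0.
So rank(C) ≥ 3; since C has 3 rows, rank(C) = 3.
rank(C) = 3 = n, so the pair (A, B) is completely controllable.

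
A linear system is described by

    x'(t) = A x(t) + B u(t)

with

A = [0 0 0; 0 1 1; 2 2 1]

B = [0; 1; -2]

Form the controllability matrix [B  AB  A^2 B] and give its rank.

AB = [[0], [-1], [0]]
A^2B = [[0], [-1], [-2]]
Controllability matrix C = [B  AB  A^2B] = [[0, 0, 0], [1, -1, -1], [-2, 0, -2]]
Row 1 of C is identically zero, so rank(C) ≤ 2.
The 2×2 minor from rows 2, 3, columns 1, 2 is 1·0 - (-1)·(-2) = 0 - 2 = -2 ≠ 0, so rank(C) = 2.
rank(C) = 2 < n = 3, so the pair (A, B) is not completely controllable.

2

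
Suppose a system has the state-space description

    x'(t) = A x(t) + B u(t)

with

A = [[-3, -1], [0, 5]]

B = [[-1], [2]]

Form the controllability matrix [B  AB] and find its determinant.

AB = [[1], [10]]
Controllability matrix C = [B  AB] = [[-1, 1], [2, 10]]
det(C) = (-1)·10 - 1·2 = -10 - 2 = -12
Since det(C) ≠ 0, rank(C) = 2 and the system is completely controllable.

-12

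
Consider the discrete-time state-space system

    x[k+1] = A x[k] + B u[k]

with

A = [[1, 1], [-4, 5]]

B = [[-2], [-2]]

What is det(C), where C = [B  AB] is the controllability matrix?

AB = [[-4], [-2]]
Controllability matrix C = [B  AB] = [[-2, -4], [-2, -2]]
det(C) = (-2)·(-2) - (-4)·(-2) = 4 - 8 = -4
Since det(C) ≠ 0, rank(C) = 2 and the system is completely controllable.

-4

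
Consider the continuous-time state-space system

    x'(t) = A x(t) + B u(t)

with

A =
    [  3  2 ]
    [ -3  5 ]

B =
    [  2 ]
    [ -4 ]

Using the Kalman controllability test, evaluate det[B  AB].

-60

AB = [[-2], [-26]]
Controllability matrix C = [B  AB] = [[2, -2], [-4, -26]]
det(C) = 2·(-26) - (-2)·(-4) = -52 - 8 = -60
Since det(C) ≠ 0, rank(C) = 2 and the system is completely controllable.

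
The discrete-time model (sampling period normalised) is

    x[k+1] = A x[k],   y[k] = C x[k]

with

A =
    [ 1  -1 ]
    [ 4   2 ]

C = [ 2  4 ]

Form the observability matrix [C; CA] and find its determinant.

CA = [[18, 6]]
Observability matrix O = [C; CA] = [[2, 4], [18, 6]]
det(O) = 2·6 - 4·18 = 12 - 72 = -60
Since det(O) ≠ 0, rank(O) = 2 and the system is completely observable.

-60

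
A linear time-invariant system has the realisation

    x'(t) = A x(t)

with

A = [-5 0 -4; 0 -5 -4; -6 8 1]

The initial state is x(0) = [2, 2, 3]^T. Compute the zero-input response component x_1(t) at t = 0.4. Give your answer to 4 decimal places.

-2.3506

det(sI - A) = s^3 - (tr A)s^2 + (M11 + M22 + M33)s - det A, where Mii is the 2×2 principal minor of A obtained by deleting row i and column i.
tr A = (-5) + (-5) + 1 = -9; M11 = (-5)·1 - (-4)·8 = -5 - (-32) = 27; M22 = (-5)·1 - (-4)·(-6) = -5 - 24 = -29; M33 = (-5)·(-5) - 0·0 = 25 - 0 = 25; sum of minors = 23.
det A = (-5)·((-5)·1 - (-4)·8) - 0·(0·1 - (-4)·(-6)) + (-4)·(0·8 - (-5)·(-6)) = (-5)·27 - 0·(-24) + (-4)·(-30) = -15.
So p(s) = det(sI - A) = s^3 + 9s^2 + 23s + 15.
Rational-root test: any integer root divides 15. Testing small divisors, s = -1 works: p(-1) = -1 + 9 + (-23) + 15 = 0, so (s + 1) is a factor.
Dividing, p(s) = (s + 1)(s^2 + 8s + 15).
Factor s^2 + 8s + 15: two numbers with sum -8 and product 15 are -3 and -5, so s^2 + 8s + 15 = (s + 3)(s + 5).
Hence p(s) = (s + 1) (s + 3) (s + 5), with roots -5, -3, -1.
The eigenvalues -5, -3, -1 are distinct and real, so A is diagonalisable and x(t) = e^{At} x(0) = V diag(e^{λ_i t}) V^{-1} x(0), where the columns of V are the eigenvectors.
λ = -5: A - (-5)I = [[0, 0, -4], [0, 0, -4], [-6, 8, 6]]. v must be orthogonal to every row; (row 1) × (row 3) = [32, 24, 0], so take v_1 = [4, 3, 0]^T.
λ = -3: A - (-3)I = [[-2, 0, -4], [0, -2, -4], [-6, 8, 4]]. v must be orthogonal to every row; (row 1) × (row 2) = [-8, -8, 4], so take v_2 = [-2, -2, 1]^T.
λ = -1: A - (-1)I = [[-4, 0, -4], [0, -4, -4], [-6, 8, 2]]. v must be orthogonal to every row; (row 1) × (row 2) = [-16, -16, 16], so take v_3 = [-1, -1, 1]^T.
V = [v_1 v_2 v_3] = [[4, -2, -1], [3, -2, -1], [0, 1, 1]] has det V = -1, so V^{-1} = adj(V)/det V = [[1, -1, 0], [3, -4, -1], [-3, 4, 2]].
Modal coordinates z(0) = V^{-1} x(0): 1·2 + (-1)·2 + 0·3 = 0; 3·2 + (-4)·2 + (-1)·3 = -5; (-3)·2 + 4·2 + 2·3 = 8; so z(0) = [0, -5, 8]^T.
x_1(t) = Σ_i (v_i)_1 · z_i(0) · e^{λ_i t} (row 1 of V times the modal terms).
x_1(0.4) = 4·0·e^{-5·0.4} + (-2)·(-5)·e^{-3·0.4} + (-1)·8·e^{-1·0.4} = 0·0.135335 + 10·0.301194 + (-8)·0.670320 = -2.3506.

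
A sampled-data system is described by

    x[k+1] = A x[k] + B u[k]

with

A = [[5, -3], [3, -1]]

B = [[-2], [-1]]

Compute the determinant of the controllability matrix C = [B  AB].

3

AB = [[-7], [-5]]
Controllability matrix C = [B  AB] = [[-2, -7], [-1, -5]]
det(C) = (-2)·(-5) - (-7)·(-1) = 10 - 7 = 3
Since det(C) ≠ 0, rank(C) = 2 and the system is completely controllable.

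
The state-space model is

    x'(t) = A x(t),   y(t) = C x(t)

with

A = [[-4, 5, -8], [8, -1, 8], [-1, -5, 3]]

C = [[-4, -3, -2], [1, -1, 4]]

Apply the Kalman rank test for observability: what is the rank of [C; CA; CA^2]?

CA = [[-6, -7, 2], [-16, -14, -4]]
CA^2 = [[-34, -33, -2], [-44, -46, 4]]
Observability matrix O = [C; CA; CA^2] = [[-4, -3, -2], [1, -1, 4], [-6, -7, 2], [-16, -14, -4], [-34, -33, -2], [-44, -46, 4]]
The columns c1, c2, c3 of O are linearly dependent: -2·c1 + 2·c2 + c3 = 0 (check each entry), so rank(O) ≤ 2.
The 2×2 minor from rows 1, 2, columns 1, 2 is (-4)·(-1) - (-3)·1 = 4 - (-3) = 7 ≠ 0, so rank(O) = 2.
rank(O) = 2 < n = 3, so the pair (A, C) is not completely observable.

2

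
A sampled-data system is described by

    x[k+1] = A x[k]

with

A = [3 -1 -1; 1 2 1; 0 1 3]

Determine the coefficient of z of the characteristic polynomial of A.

21

Expand det(zI - A) for the 3×3 matrix.
p(z) = z^3 - 8z^2 + 21z - 17.
(Check: constant term = det(-A) = (-1)^3 det A = -17; coefficient of z^2 = -tr A = -8.)
The coefficient of z is 21.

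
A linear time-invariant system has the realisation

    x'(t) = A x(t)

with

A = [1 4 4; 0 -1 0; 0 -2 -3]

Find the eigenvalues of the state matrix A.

-3, -1, 1

det(sI - A) = s^3 - (tr A)s^2 + (M11 + M22 + M33)s - det A, where Mii is the 2×2 principal minor of A obtained by deleting row i and column i.
tr A = 1 + (-1) + (-3) = -3; M11 = (-1)·(-3) - 0·(-2) = 3 - 0 = 3; M22 = 1·(-3) - 4·0 = -3 - 0 = -3; M33 = 1·(-1) - 4·0 = -1 - 0 = -1; sum of minors = -1.
det A = 1·((-1)·(-3) - 0·(-2)) - 4·(0·(-3) - 0·0) + 4·(0·(-2) - (-1)·0) = 1·3 - 4·0 + 4·0 = 3.
So p(s) = det(sI - A) = s^3 + 3s^2 - s - 3.
Rational-root test: any integer root divides -3. Testing small divisors, s = -1 works: p(-1) = -1 + 3 + 1 + (-3) = 0, so (s + 1) is a factor.
Dividing, p(s) = (s + 1)(s^2 + 2s - 3).
Factor s^2 + 2s - 3: two numbers with sum -2 and product -3 are 1 and -3, so s^2 + 2s - 3 = (s - 1)(s + 3).
Hence p(s) = (s - 1) (s + 1) (s + 3), with roots -3, -1, 1.
At least one eigenvalue has non-negative real part, so the system is not asymptotically stable.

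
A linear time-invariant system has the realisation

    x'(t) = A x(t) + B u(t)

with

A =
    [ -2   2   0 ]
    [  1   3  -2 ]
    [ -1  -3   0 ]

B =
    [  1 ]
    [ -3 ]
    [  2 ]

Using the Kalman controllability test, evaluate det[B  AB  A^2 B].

-144

AB = [[-8], [-12], [8]]
A^2B = [[-8], [-60], [44]]
Controllability matrix C = [B  AB  A^2B] = [[1, -8, -8], [-3, -12, -60], [2, 8, 44]]
Expanding along the first row, det(C) = 1·((-12)·44 - (-60)·8) - (-8)·((-3)·44 - (-60)·2) + (-8)·((-3)·8 - (-12)·2) = 1·(-48) - (-8)·(-12) + (-8)·0 = -144
Since det(C) ≠ 0, rank(C) = 3 and the system is completely controllable.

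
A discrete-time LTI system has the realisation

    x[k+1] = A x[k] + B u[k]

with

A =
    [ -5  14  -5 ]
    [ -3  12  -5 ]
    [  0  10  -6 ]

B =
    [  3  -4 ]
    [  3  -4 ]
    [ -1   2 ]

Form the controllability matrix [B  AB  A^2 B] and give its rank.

AB = [[32, -46], [32, -46], [36, -52]]
A^2B = [[108, -154], [108, -154], [104, -148]]
Controllability matrix C = [B  AB  A^2B] = [[3, -4, 32, -46, 108, -154], [3, -4, 32, -46, 108, -154], [-1, 2, 36, -52, 104, -148]]
The rows r1, r2, r3 of C are linearly dependent: -r1 + r2 = 0 (check each entry), so rank(C) ≤ 2.
The 2×2 minor from rows 1, 3, columns 1, 2 is 3·2 - (-4)·(-1) = 6 - 4 = 2 ≠ 0, so rank(C) = 2.
rank(C) = 2 < n = 3, so the pair (A, B) is not completely controllable.

2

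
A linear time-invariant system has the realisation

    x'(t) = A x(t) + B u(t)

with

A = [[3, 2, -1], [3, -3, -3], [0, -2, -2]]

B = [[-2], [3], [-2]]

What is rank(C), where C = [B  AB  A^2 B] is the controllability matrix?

AB = [[2], [-9], [-2]]
A^2B = [[-10], [39], [22]]
Controllability matrix C = [B  AB  A^2B] = [[-2, 2, -10], [3, -9, 39], [-2, -2, 22]]
det(C) = (-2)·((-9)·22 - 39·(-2)) - 2·(3·22 - 39·(-2)) + (-10)·(3·(-2) - (-9)·(-2)) = (-2)·(-120) - 2·144 + (-10)·(-24) = 192 ≠ 0, so rank(C) = 3.
rank(C) = 3 = n, so the pair (A, B) is completely controllable.

3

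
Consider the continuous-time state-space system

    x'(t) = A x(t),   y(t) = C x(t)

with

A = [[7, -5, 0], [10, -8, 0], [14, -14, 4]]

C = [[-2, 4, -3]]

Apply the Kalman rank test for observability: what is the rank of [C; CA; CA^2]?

2

CA = [[-16, 20, -12]]
CA^2 = [[-80, 88, -48]]
Observability matrix O = [C; CA; CA^2] = [[-2, 4, -3], [-16, 20, -12], [-80, 88, -48]]
The columns c1, c2, c3 of O are linearly dependent: c1 + 2·c2 + 2·c3 = 0 (check each entry), so rank(O) ≤ 2.
The 2×2 minor from rows 1, 2, columns 1, 2 is (-2)·20 - 4·(-16) = -40 - (-64) = 24 ≠ 0, so rank(O) = 2.
rank(O) = 2 < n = 3, so the pair (A, C) is not completely observable.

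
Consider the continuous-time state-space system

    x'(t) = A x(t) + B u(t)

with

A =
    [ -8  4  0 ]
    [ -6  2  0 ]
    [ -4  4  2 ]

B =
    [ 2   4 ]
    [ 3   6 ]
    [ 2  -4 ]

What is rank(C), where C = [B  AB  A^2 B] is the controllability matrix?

AB = [[-4, -8], [-6, -12], [8, 0]]
A^2B = [[8, 16], [12, 24], [8, -16]]
Controllability matrix C = [B  AB  A^2B] = [[2, 4, -4, -8, 8, 16], [3, 6, -6, -12, 12, 24], [2, -4, 8, 0, 8, -16]]
The rows r1, r2, r3 of C are linearly dependent: -3·r1 + 2·r2 = 0 (check each entry), so rank(C) ≤ 2.
The 2×2 minor from rows 1, 3, columns 1, 2 is 2·(-4) - 4·2 = -8 - 8 = -16 ≠ 0, so rank(C) = 2.
rank(C) = 2 < n = 3, so the pair (A, B) is not completely controllable.

2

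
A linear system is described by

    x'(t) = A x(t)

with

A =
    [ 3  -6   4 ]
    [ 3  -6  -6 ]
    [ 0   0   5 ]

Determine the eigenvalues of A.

det(sI - A) = s^3 - (tr A)s^2 + (M11 + M22 + M33)s - det A, where Mii is the 2×2 principal minor of A obtained by deleting row i and column i.
tr A = 3 + (-6) + 5 = 2; M11 = (-6)·5 - (-6)·0 = -30 - 0 = -30; M22 = 3·5 - 4·0 = 15 - 0 = 15; M33 = 3·(-6) - (-6)·3 = -18 - (-18) = 0; sum of minors = -15.
det A = 3·((-6)·5 - (-6)·0) - (-6)·(3·5 - (-6)·0) + 4·(3·0 - (-6)·0) = 3·(-30) - (-6)·15 + 4·0 = 0.
So p(s) = det(sI - A) = s^3 - 2s^2 - 15s.
The constant term is 0, so p(s) = s(s^2 - 2s - 15).
Factor s^2 - 2s - 15: two numbers with sum 2 and product -15 are 5 and -3, so s^2 - 2s - 15 = (s - 5)(s + 3).
Hence p(s) = s (s - 5) (s + 3), with roots -3, 0, 5.
At least one eigenvalue has non-negative real part, so the system is not asymptotically stable.

-3, 0, 5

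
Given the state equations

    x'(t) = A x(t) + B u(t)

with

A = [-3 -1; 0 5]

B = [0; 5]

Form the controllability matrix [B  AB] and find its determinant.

AB = [[-5], [25]]
Controllability matrix C = [B  AB] = [[0, -5], [5, 25]]
det(C) = 0·25 - (-5)·5 = 0 - (-25) = 25
Since det(C) ≠ 0, rank(C) = 2 and the system is completely controllable.

25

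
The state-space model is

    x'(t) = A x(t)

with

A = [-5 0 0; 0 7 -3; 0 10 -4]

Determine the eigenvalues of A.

-5, 1, 2

det(sI - A) = s^3 - (tr A)s^2 + (M11 + M22 + M33)s - det A, where Mii is the 2×2 principal minor of A obtained by deleting row i and column i.
tr A = (-5) + 7 + (-4) = -2; M11 = 7·(-4) - (-3)·10 = -28 - (-30) = 2; M22 = (-5)·(-4) - 0·0 = 20 - 0 = 20; M33 = (-5)·7 - 0·0 = -35 - 0 = -35; sum of minors = -13.
det A = (-5)·(7·(-4) - (-3)·10) - 0·(0·(-4) - (-3)·0) + 0·(0·10 - 7·0) = (-5)·2 - 0·0 + 0·0 = -10.
So p(s) = det(sI - A) = s^3 + 2s^2 - 13s + 10.
Rational-root test: any integer root divides 10. Testing small divisors, s = 1 works: p(1) = 1 + 2 + (-13) + 10 = 0, so (s - 1) is a factor.
Dividing, p(s) = (s - 1)(s^2 + 3s - 10).
Factor s^2 + 3s - 10: two numbers with sum -3 and product -10 are 2 and -5, so s^2 + 3s - 10 = (s - 2)(s + 5).
Hence p(s) = (s - 2) (s - 1) (s + 5), with roots -5, 1, 2.
At least one eigenvalue has non-negative real part, so the system is not asymptotically stable.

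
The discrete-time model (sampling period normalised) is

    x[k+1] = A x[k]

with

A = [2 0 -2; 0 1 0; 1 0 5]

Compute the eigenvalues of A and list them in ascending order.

det(zI - A) = z^3 - (tr A)z^2 + (M11 + M22 + M33)z - det A, where Mii is the 2×2 principal minor of A obtained by deleting row i and column i.
tr A = 2 + 1 + 5 = 8; M11 = 1·5 - 0·0 = 5 - 0 = 5; M22 = 2·5 - (-2)·1 = 10 - (-2) = 12; M33 = 2·1 - 0·0 = 2 - 0 = 2; sum of minors = 19.
det A = 2·(1·5 - 0·0) - 0·(0·5 - 0·1) + (-2)·(0·0 - 1·1) = 2·5 - 0·0 + (-2)·(-1) = 12.
So p(z) = det(zI - A) = z^3 - 8z^2 + 19z - 12.
Rational-root test: any integer root divides -12. Testing small divisors, z = 1 works: p(1) = 1 + (-8) + 19 + (-12) = 0, so (z - 1) is a factor.
Dividing, p(z) = (z - 1)(z^2 - 7z + 12).
Factor z^2 - 7z + 12: two numbers with sum 7 and product 12 are 4 and 3, so z^2 - 7z + 12 = (z - 4)(z - 3).
Hence p(z) = (z - 4) (z - 3) (z - 1), with roots 1, 3, 4.

1, 3, 4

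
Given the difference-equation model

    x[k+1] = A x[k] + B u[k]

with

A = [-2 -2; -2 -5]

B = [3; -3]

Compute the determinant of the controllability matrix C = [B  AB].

AB = [[0], [9]]
Controllability matrix C = [B  AB] = [[3, 0], [-3, 9]]
det(C) = 3·9 - 0·(-3) = 27 - 0 = 27
Since det(C) ≠ 0, rank(C) = 2 and the system is completely controllable.

27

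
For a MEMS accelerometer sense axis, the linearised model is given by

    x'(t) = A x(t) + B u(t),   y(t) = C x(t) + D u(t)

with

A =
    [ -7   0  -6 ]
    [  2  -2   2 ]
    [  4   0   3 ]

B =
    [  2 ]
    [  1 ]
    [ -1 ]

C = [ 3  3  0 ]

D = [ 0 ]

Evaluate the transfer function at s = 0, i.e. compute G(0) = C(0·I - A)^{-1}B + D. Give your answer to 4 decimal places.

2.5000

G(0) = C(-A)^{-1}B + D = -C A^{-1} B + D.
det A = -6, so A^{-1} = (1/-6)·adj(A) = [[1, 0, 2], [-1/3, -1/2, -1/3], [-4/3, 0, -7/3]]
A^{-1} B = [0, -5/6, -1/3]^T
C A^{-1} B = -5/2
G(0) = D - C A^{-1} B = 0 - (-5/2) = 5/2 ≈ 2.5000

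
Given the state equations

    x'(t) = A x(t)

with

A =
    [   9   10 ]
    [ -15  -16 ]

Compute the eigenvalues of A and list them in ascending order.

-6, -1

det(sI - A) = s^2 - (tr A)s + det A, with tr A = 9 + (-16) = -7 and det A = 9·(-16) - 10·(-15) = -144 - (-150) = 6.
So p(s) = det(sI - A) = s^2 + 7s + 6.
Factor s^2 + 7s + 6: two numbers with sum -7 and product 6 are -1 and -6, so s^2 + 7s + 6 = (s + 1)(s + 6).
Hence p(s) = (s + 1) (s + 6), with roots -6, -1.
All eigenvalues have negative real part, so the system is asymptotically stable.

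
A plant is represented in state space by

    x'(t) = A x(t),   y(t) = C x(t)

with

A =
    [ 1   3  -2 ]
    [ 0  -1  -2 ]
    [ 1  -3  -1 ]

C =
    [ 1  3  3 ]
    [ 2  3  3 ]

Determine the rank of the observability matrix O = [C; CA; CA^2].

CA = [[4, -9, -11], [5, -6, -13]]
CA^2 = [[-7, 54, 21], [-8, 60, 15]]
Observability matrix O = [C; CA; CA^2] = [[1, 3, 3], [2, 3, 3], [4, -9, -11], [5, -6, -13], [-7, 54, 21], [-8, 60, 15]]
Take the 3×3 submatrix of O formed by rows 1, 2, 3: [[1, 3, 3], [2, 3, 3], [4, -9, -11]]. Its determinant is 1·(3·(-11) - 3·(-9)) - 3·(2·(-11) - 3·4) + 3·(2·(-9) - 3·4) = 1·(-6) - 3·(-34) + 3·(-30) = 6 ≠ 0.
So rank(O) ≥ 3; since O has 3 columns, rank(O) = 3.
rank(O) = 3 = n, so the pair (A, C) is completely observable.

3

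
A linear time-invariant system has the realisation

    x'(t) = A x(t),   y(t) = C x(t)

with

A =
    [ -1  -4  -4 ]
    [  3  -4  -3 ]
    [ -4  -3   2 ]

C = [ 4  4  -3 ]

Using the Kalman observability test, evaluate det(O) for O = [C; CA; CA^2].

CA = [[20, -23, -34]]
CA^2 = [[47, 114, -79]]
Observability matrix O = [C; CA; CA^2] = [[4, 4, -3], [20, -23, -34], [47, 114, -79]]
Expanding along the first row, det(O) = 4·((-23)·(-79) - (-34)·114) - 4·(20·(-79) - (-34)·47) + (-3)·(20·114 - (-23)·47) = 4·5693 - 4·18 + (-3)·3361 = 12617
Since det(O) ≠ 0, rank(O) = 3 and the system is completely observable.

12617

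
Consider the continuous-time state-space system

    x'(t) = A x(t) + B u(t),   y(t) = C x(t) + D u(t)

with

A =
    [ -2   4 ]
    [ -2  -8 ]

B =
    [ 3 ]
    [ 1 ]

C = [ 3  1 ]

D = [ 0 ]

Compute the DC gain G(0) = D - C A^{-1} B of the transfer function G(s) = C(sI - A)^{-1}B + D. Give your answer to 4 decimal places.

3.3333

G(0) = C(-A)^{-1}B + D = -C A^{-1} B + D.
det A = 24, so A^{-1} = (1/24)·adj(A) = [[-1/3, -1/6], [1/12, -1/12]]
A^{-1} B = [-7/6, 1/6]^T
C A^{-1} B = -10/3
G(0) = D - C A^{-1} B = 0 - (-10/3) = 10/3 ≈ 3.3333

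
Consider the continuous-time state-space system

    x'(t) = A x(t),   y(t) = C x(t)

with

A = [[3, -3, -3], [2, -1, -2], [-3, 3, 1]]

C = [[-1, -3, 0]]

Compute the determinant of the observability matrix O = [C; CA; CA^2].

CA = [[-9, 6, 9]]
CA^2 = [[-42, 48, 24]]
Observability matrix O = [C; CA; CA^2] = [[-1, -3, 0], [-9, 6, 9], [-42, 48, 24]]
Expanding along the first row, det(O) = (-1)·(6·24 - 9·48) - (-3)·((-9)·24 - 9·(-42)) + 0·((-9)·48 - 6·(-42)) = (-1)·(-288) - (-3)·162 + 0·(-180) = 774
Since det(O) ≠ 0, rank(O) = 3 and the system is completely observable.

774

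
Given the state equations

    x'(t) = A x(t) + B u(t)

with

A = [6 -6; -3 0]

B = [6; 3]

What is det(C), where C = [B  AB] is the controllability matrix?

AB = [[18], [-18]]
Controllability matrix C = [B  AB] = [[6, 18], [3, -18]]
det(C) = 6·(-18) - 18·3 = -108 - 54 = -162
Since det(C) ≠ 0, rank(C) = 2 and the system is completely controllable.

-162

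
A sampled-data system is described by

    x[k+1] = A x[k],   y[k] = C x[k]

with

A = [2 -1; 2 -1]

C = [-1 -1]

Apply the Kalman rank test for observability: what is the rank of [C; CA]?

CA = [[-4, 2]]
Observability matrix O = [C; CA] = [[-1, -1], [-4, 2]]
det(O) = (-1)·2 - (-1)·(-4) = -2 - 4 = -6 ≠ 0, so rank(O) = 2.
rank(O) = 2 = n, so the pair (A, C) is completely observable.

2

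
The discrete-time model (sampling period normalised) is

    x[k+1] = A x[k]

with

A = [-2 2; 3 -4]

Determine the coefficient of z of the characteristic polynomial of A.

For a 2×2 matrix, det(zI - A) = z^2 - (tr A)z + det A.
tr A = -6, det A = 2.
So p(z) = z^2 + 6z + 2.
The coefficient of z is 6.

6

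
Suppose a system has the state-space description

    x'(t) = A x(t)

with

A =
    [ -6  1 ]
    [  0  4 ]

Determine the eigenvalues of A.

-6, 4

det(sI - A) = s^2 - (tr A)s + det A, with tr A = (-6) + 4 = -2 and det A = (-6)·4 - 1·0 = -24 - 0 = -24.
So p(s) = det(sI - A) = s^2 + 2s - 24.
Factor s^2 + 2s - 24: two numbers with sum -2 and product -24 are 4 and -6, so s^2 + 2s - 24 = (s - 4)(s + 6).
Hence p(s) = (s - 4) (s + 6), with roots -6, 4.
At least one eigenvalue has non-negative real part, so the system is not asymptotically stable.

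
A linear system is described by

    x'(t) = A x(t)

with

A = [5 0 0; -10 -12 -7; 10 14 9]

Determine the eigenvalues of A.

-5, 2, 5

det(sI - A) = s^3 - (tr A)s^2 + (M11 + M22 + M33)s - det A, where Mii is the 2×2 principal minor of A obtained by deleting row i and column i.
tr A = 5 + (-12) + 9 = 2; M11 = (-12)·9 - (-7)·14 = -108 - (-98) = -10; M22 = 5·9 - 0·10 = 45 - 0 = 45; M33 = 5·(-12) - 0·(-10) = -60 - 0 = -60; sum of minors = -25.
det A = 5·((-12)·9 - (-7)·14) - 0·((-10)·9 - (-7)·10) + 0·((-10)·14 - (-12)·10) = 5·(-10) - 0·(-20) + 0·(-20) = -50.
So p(s) = det(sI - A) = s^3 - 2s^2 - 25s + 50.
Rational-root test: any integer root divides 50. Testing small divisors, s = 2 works: p(2) = 8 + (-8) + (-50) + 50 = 0, so (s - 2) is a factor.
Dividing, p(s) = (s - 2)(s^2 - 25).
Factor s^2 - 25: two numbers with sum 0 and product -25 are 5 and -5, so s^2 - 25 = (s - 5)(s + 5).
Hence p(s) = (s - 5) (s - 2) (s + 5), with roots -5, 2, 5.
At least one eigenvalue has non-negative real part, so the system is not asymptotically stable.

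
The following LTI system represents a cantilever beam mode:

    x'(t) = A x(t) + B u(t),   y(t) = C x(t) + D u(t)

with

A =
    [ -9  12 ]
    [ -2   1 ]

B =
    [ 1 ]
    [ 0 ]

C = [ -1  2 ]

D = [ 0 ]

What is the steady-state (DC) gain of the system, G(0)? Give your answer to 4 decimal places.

-0.2000

G(0) = C(-A)^{-1}B + D = -C A^{-1} B + D.
det A = 15, so A^{-1} = (1/15)·adj(A) = [[1/15, -4/5], [2/15, -3/5]]
A^{-1} B = [1/15, 2/15]^T
C A^{-1} B = 1/5
G(0) = D - C A^{-1} B = 0 - (1/5) = -1/5 ≈ -0.2000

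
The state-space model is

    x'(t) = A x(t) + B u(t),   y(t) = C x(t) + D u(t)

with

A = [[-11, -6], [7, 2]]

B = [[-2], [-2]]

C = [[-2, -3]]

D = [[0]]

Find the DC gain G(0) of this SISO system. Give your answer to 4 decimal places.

3.8000

G(0) = C(-A)^{-1}B + D = -C A^{-1} B + D.
det A = 20, so A^{-1} = (1/20)·adj(A) = [[1/10, 3/10], [-7/20, -11/20]]
A^{-1} B = [-4/5, 9/5]^T
C A^{-1} B = -19/5
G(0) = D - C A^{-1} B = 0 - (-19/5) = 19/5 ≈ 3.8000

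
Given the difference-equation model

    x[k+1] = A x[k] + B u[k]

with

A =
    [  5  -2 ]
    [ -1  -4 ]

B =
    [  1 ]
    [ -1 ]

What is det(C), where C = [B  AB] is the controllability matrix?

10

AB = [[7], [3]]
Controllability matrix C = [B  AB] = [[1, 7], [-1, 3]]
det(C) = 1·3 - 7·(-1) = 3 - (-7) = 10
Since det(C) ≠ 0, rank(C) = 2 and the system is completely controllable.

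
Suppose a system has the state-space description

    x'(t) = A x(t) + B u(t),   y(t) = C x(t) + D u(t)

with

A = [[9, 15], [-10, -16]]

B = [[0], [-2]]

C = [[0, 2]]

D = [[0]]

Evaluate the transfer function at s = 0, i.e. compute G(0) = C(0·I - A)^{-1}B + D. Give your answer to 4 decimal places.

G(0) = C(-A)^{-1}B + D = -C A^{-1} B + D.
det A = 6, so A^{-1} = (1/6)·adj(A) = [[-8/3, -5/2], [5/3, 3/2]]
A^{-1} B = [5, -3]^T
C A^{-1} B = -6
G(0) = D - C A^{-1} B = 0 - (-6) = 6

6.0000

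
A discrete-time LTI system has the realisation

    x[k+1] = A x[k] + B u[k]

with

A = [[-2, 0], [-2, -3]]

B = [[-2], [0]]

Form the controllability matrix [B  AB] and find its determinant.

-8

AB = [[4], [4]]
Controllability matrix C = [B  AB] = [[-2, 4], [0, 4]]
det(C) = (-2)·4 - 4·0 = -8 - 0 = -8
Since det(C) ≠ 0, rank(C) = 2 and the system is completely controllable.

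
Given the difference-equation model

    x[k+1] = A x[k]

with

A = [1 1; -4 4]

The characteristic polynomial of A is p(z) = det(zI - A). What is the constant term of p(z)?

8

For a 2×2 matrix, det(zI - A) = z^2 - (tr A)z + det A.
tr A = 5, det A = 8.
So p(z) = z^2 - 5z + 8.
The constant term is 8.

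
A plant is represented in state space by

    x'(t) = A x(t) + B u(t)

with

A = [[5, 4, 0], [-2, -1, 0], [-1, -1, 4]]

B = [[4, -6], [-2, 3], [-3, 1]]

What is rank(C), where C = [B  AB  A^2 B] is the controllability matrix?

AB = [[12, -18], [-6, 9], [-14, 7]]
A^2B = [[36, -54], [-18, 27], [-62, 37]]
Controllability matrix C = [B  AB  A^2B] = [[4, -6, 12, -18, 36, -54], [-2, 3, -6, 9, -18, 27], [-3, 1, -14, 7, -62, 37]]
The rows r1, r2, r3 of C are linearly dependent: r1 + 2·r2 = 0 (check each entry), so rank(C) ≤ 2.
The 2×2 minor from rows 1, 3, columns 1, 2 is 4·1 - (-6)·(-3) = 4 - 18 = -14 ≠ 0, so rank(C) = 2.
rank(C) = 2 < n = 3, so the pair (A, B) is not completely controllable.

2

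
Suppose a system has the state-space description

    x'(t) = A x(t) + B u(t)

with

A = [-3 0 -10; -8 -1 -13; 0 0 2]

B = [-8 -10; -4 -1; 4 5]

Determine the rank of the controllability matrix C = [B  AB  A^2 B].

AB = [[-16, -20], [16, 16], [8, 10]]
A^2B = [[-32, -40], [8, 14], [16, 20]]
Controllability matrix C = [B  AB  A^2B] = [[-8, -10, -16, -20, -32, -40], [-4, -1, 16, 16, 8, 14], [4, 5, 8, 10, 16, 20]]
The rows r1, r2, r3 of C are linearly dependent: r1 + 2·r3 = 0 (check each entry), so rank(C) ≤ 2.
The 2×2 minor from rows 1, 2, columns 1, 2 is (-8)·(-1) - (-10)·(-4) = 8 - 40 = -32 ≠ 0, so rank(C) = 2.
rank(C) = 2 < n = 3, so the pair (A, B) is not completely controllable.

2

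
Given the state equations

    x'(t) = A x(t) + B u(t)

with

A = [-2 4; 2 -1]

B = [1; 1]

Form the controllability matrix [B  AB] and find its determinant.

AB = [[2], [1]]
Controllability matrix C = [B  AB] = [[1, 2], [1, 1]]
det(C) = 1·1 - 2·1 = 1 - 2 = -1
Since det(C) ≠ 0, rank(C) = 2 and the system is completely controllable.

-1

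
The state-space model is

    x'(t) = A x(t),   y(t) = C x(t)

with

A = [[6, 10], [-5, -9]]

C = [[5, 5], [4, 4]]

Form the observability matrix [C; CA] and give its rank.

CA = [[5, 5], [4, 4]]
Observability matrix O = [C; CA] = [[5, 5], [4, 4], [5, 5], [4, 4]]
Every row of O is a scalar multiple of row 1 = [5, 5] (multipliers 1, 4/5, 1, 4/5), so the rows span a one-dimensional space.
O ≠ 0, hence rank(O) = 1.
rank(O) = 1 < n = 2, so the pair (A, C) is not completely observable.

1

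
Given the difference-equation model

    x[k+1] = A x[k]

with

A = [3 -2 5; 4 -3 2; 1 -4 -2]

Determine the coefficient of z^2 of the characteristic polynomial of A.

2

Expand det(zI - A) for the 3×3 matrix.
p(z) = z^3 + 2z^2 + 2z + 43.
(Check: constant term = det(-A) = (-1)^3 det A = 43; coefficient of z^2 = -tr A = 2.)
The coefficient of z^2 is 2.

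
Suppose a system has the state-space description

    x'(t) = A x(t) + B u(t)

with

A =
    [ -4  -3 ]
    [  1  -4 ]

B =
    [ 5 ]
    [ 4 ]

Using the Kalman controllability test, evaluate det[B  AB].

AB = [[-32], [-11]]
Controllability matrix C = [B  AB] = [[5, -32], [4, -11]]
det(C) = 5·(-11) - (-32)·4 = -55 - (-128) = 73
Since det(C) ≠ 0, rank(C) = 2 and the system is completely controllable.

73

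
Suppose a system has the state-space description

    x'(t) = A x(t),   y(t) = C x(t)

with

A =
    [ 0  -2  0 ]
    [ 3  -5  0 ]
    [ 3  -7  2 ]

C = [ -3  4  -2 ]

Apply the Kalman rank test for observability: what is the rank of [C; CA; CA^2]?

CA = [[6, 0, -4]]
CA^2 = [[-12, 16, -8]]
Observability matrix O = [C; CA; CA^2] = [[-3, 4, -2], [6, 0, -4], [-12, 16, -8]]
The columns c1, c2, c3 of O are linearly dependent: 2·c1 + 3·c2 + 3·c3 = 0 (check each entry), so rank(O) ≤ 2.
The 2×2 minor from rows 1, 2, columns 1, 2 is (-3)·0 - 4·6 = 0 - 24 = -24 ≠ 0, so rank(O) = 2.
rank(O) = 2 < n = 3, so the pair (A, C) is not completely observable.

2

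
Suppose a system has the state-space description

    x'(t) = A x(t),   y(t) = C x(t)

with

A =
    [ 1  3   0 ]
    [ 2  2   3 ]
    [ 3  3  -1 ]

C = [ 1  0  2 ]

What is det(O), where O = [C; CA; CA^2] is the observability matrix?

447

CA = [[7, 9, -2]]
CA^2 = [[19, 33, 29]]
Observability matrix O = [C; CA; CA^2] = [[1, 0, 2], [7, 9, -2], [19, 33, 29]]
Expanding along the first row, det(O) = 1·(9·29 - (-2)·33) - 0·(7·29 - (-2)·19) + 2·(7·33 - 9·19) = 1·327 - 0·241 + 2·60 = 447
Since det(O) ≠ 0, rank(O) = 3 and the system is completely observable.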